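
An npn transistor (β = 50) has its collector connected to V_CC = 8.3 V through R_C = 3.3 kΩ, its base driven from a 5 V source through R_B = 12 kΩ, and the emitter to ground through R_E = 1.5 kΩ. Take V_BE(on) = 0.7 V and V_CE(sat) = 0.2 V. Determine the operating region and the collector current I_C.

saturation; I_C ≈ 1.6 mA

Assume active: I_B = (5 − 0.7)/(12 + 51×1.5) = 0.0486 mA, I_C = β·I_B = 2.43 mA.
Then V_CE = 8.3 − 2.43×3.3 − 2.48×1.5 = -3.43 V < 0.2 V — the active assumption fails.
Re-solve with V_CE = 0.2 V. KCL at the emitter: V_E/R_E = (V_BB−0.7−V_E)/R_B + (V_CC−0.2−V_E)/R_C, giving V_E = 2.67 V.
I_C = (V_CC − 0.2 − V_E)/R_C = (8.1 − 2.67)/3.3 = 1.65 mA.
Check: I_B = (4.3 − 2.67)/12 = 0.136 mA, and β·I_B = 6.79 mA > I_C, confirming saturation.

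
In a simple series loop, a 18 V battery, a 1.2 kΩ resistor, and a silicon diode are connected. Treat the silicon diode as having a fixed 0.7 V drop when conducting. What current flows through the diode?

KVL around the loop: 18 = V_D + I·R = 0.7 + I × 1.2 kΩ.
So I = (18 − 0.7) / 1.2 kΩ = 17.3 / 1.2 = 14.4 mA.

I ≈ 14 mA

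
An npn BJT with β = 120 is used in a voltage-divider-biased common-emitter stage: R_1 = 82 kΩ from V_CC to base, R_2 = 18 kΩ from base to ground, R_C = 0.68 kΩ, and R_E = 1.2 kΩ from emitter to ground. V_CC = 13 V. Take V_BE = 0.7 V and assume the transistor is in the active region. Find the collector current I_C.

Thevenize the base divider: V_Th = V_CC·R_2/(R_1+R_2) = 13×18/100 = 2.34 V, R_Th = R_1‖R_2 = 14.8 kΩ.
Base-emitter loop: V_Th = I_B·R_Th + V_BE + (β+1)I_B·R_E, so I_B = (2.34 − 0.7) / (14.8 + 121×1.2) = 0.0103 mA.
I_C = β·I_B = 120×0.0103 = 1.23 mA, and I_E = (β+1)I_B = 1.24 mA.
V_CE = V_CC − I_C·R_C − I_E·R_E = 13 − 1.23×0.68 − 1.24×1.2 = 10.7 V.
V_CE = 10.7 V > 0.2 V confirms active-region operation.

I_C ≈ 1.2 mA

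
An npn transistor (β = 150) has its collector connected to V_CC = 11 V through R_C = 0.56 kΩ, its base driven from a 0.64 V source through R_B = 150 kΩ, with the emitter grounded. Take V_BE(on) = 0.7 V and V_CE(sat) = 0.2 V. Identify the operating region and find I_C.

cutoff; I_C ≈ 0

V_BB = 0.64 V ≤ V_BE(on) = 0.7 V, so the base-emitter junction is not forward biased.
The transistor is in cutoff: I_B = I_C = 0.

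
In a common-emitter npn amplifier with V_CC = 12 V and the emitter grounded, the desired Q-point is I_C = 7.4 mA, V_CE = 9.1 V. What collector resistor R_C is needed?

Collector loop: V_CC = I_C·R_C + V_CE.
R_C = (V_CC − V_CE)/I_C = (12 − 9.1)/7.4 = 0.392 kΩ.

R_C ≈ 0.39 kΩ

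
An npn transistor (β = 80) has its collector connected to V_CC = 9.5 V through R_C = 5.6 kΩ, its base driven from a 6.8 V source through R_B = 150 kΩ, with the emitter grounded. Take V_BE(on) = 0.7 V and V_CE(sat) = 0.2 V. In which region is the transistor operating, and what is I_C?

Assume active: I_B = (6.8 − 0.7)/150 = 0.0407 mA, giving I_C = β·I_B = 3.25 mA.
But then V_CE = 9.5 − 3.25×5.6 = -8.72 V < V_CE(sat) = 0.2 V — impossible in the active region.
So the transistor is saturated. With V_CE = 0.2 V, I_C = (V_CC − 0.2)/R_C = 9.3/5.6 = 1.66 mA.
Check: β·I_B = 3.25 mA > I_C = 1.66 mA, confirming saturation.

saturation; I_C ≈ 1.7 mA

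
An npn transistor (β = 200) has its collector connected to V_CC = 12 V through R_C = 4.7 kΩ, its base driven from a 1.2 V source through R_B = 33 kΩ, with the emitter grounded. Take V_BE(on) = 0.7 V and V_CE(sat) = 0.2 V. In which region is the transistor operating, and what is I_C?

Assume active: I_B = (1.2 − 0.7)/33 = 0.0152 mA, giving I_C = β·I_B = 3.03 mA.
But then V_CE = 12 − 3.03×4.7 = -2.24 V < V_CE(sat) = 0.2 V — impossible in the active region.
So the transistor is saturated. With V_CE = 0.2 V, I_C = (V_CC − 0.2)/R_C = 11.8/4.7 = 2.51 mA.
Check: β·I_B = 3.03 mA > I_C = 2.51 mA, confirming saturation.

saturation; I_C ≈ 2.5 mA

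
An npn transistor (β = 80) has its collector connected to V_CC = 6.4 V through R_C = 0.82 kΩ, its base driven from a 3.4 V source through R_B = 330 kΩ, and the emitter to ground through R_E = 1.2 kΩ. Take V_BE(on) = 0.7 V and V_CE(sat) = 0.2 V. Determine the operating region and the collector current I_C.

active; I_C ≈ 0.51 mA

Assume active. Base-emitter loop: I_B = (V_BB − V_BE)/(R_B + (β+1)R_E) = (3.4 − 0.7)/(330 + 81×1.2) = 0.00632 mA.
I_C = β·I_B = 80×0.00632 = 0.506 mA.
V_CE = V_CC − I_C·R_C − I_E·R_E = 6.4 − 0.506×0.82 − 0.512×1.2 = 5.37 V > V_CE(sat), so the active-region assumption holds.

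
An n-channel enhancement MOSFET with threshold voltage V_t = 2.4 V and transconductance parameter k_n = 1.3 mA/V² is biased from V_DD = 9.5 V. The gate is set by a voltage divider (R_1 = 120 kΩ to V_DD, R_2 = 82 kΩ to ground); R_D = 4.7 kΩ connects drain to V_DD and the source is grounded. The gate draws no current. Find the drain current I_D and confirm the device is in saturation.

V_G = V_DD·R_2/(R_1+R_2) = 9.5×82/202 = 3.86 V. With the source grounded, V_GS = V_G = 3.86 V.
Assume saturation: I_D = (k_n/2)(V_GS − V_t)² = (1.3/2)×(3.86 − 2.4)² = 0.65×1.46² = 1.38 mA.
V_DS = V_DD − I_D·R_D = 9.5 − 1.38×4.7 = 3.02 V.
Saturation requires V_DS ≥ V_GS − V_t = 1.46 V; 3.02 ≥ 1.46 ✓.

I_D ≈ 1.4 mA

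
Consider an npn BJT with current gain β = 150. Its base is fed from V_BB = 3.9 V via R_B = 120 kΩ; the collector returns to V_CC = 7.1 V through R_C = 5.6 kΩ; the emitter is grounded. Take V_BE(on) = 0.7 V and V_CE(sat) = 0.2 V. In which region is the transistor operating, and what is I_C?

Assume active: I_B = (3.9 − 0.7)/120 = 0.0267 mA, giving I_C = β·I_B = 4 mA.
But then V_CE = 7.1 − 4×5.6 = -15.3 V < V_CE(sat) = 0.2 V — impossible in the active region.
So the transistor is saturated. With V_CE = 0.2 V, I_C = (V_CC − 0.2)/R_C = 6.9/5.6 = 1.23 mA.
Check: β·I_B = 4 mA > I_C = 1.23 mA, confirming saturation.

saturation; I_C ≈ 1.2 mA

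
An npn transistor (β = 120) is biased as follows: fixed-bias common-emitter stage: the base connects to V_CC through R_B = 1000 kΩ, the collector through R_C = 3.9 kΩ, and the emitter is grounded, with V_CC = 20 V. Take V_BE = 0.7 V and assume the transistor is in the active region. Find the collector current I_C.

I_C ≈ 2.3 mA

Base loop: V_CC = I_B·R_B + V_BE, so I_B = (20 − 0.7)/1000 kΩ = 0.0193 mA.
In the active region I_C = β·I_B = 120 × 0.0193 = 2.32 mA.
Collector loop: V_CE = V_CC − I_C·R_C = 20 − 2.32×3.9 = 11 V.
Since V_CE = 11 V > V_CE(sat) ≈ 0.2 V, the transistor is in the active region as assumed.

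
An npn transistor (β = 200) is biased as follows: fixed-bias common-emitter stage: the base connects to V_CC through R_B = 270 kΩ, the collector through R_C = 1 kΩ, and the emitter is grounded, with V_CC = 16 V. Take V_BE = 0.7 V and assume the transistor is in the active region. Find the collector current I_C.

I_C ≈ 11 mA

Base loop: V_CC = I_B·R_B + V_BE, so I_B = (16 − 0.7)/270 kΩ = 0.0567 mA.
In the active region I_C = β·I_B = 200 × 0.0567 = 11.3 mA.
Collector loop: V_CE = V_CC − I_C·R_C = 16 − 11.3×1 = 4.67 V.
Since V_CE = 4.67 V > V_CE(sat) ≈ 0.2 V, the transistor is in the active region as assumed.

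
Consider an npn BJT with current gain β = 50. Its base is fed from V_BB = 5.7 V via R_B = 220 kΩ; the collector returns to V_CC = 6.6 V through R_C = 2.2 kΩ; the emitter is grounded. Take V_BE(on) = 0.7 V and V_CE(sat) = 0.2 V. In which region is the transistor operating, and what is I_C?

active; I_C ≈ 1.1 mA

Assume active. Base-emitter loop: I_B = (V_BB − V_BE)/R_B = (5.7 − 0.7)/220 = 0.0227 mA.
I_C = β·I_B = 50×0.0227 = 1.14 mA.
V_CE = V_CC − I_C·R_C = 6.6 − 1.14×2.2 = 4.1 V > V_CE(sat), so the active-region assumption holds.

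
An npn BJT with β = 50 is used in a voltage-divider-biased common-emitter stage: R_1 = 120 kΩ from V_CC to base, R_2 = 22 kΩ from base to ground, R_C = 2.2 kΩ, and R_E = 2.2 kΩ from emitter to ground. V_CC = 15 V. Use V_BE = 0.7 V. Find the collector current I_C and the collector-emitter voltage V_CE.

Thevenize the base divider: V_Th = V_CC·R_2/(R_1+R_2) = 15×22/142 = 2.32 V, R_Th = R_1‖R_2 = 18.6 kΩ.
Base-emitter loop: V_Th = I_B·R_Th + V_BE + (β+1)I_B·R_E, so I_B = (2.32 − 0.7) / (18.6 + 51×2.2) = 0.0124 mA.
I_C = β·I_B = 50×0.0124 = 0.621 mA, and I_E = (β+1)I_B = 0.633 mA.
V_CE = V_CC − I_C·R_C − I_E·R_E = 15 − 0.621×2.2 − 0.633×2.2 = 12.2 V.
V_CE = 12.2 V > 0.2 V confirms active-region operation.

I_C ≈ 0.62 mA, V_CE ≈ 12 V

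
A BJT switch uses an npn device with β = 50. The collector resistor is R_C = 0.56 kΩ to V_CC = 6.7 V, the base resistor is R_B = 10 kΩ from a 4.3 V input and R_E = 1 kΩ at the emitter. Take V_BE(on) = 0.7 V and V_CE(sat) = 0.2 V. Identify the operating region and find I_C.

active; I_C ≈ 3 mA

Assume active. Base-emitter loop: I_B = (V_BB − V_BE)/(R_B + (β+1)R_E) = (4.3 − 0.7)/(10 + 51×1) = 0.059 mA.
I_C = β·I_B = 50×0.059 = 2.95 mA.
V_CE = V_CC − I_C·R_C − I_E·R_E = 6.7 − 2.95×0.56 − 3.01×1 = 2.04 V > V_CE(sat), so the active-region assumption holds.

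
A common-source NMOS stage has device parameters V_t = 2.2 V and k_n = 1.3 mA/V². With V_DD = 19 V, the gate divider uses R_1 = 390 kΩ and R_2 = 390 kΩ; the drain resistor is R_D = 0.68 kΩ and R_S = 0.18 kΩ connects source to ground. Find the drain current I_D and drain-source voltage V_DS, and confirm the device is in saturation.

V_G = V_DD·R_2/(R_1+R_2) = 19×390/780 = 9.5 V.
Assume saturation: I_D = (k_n/2)(V_GS − V_t)² with V_GS = V_G − I_D·R_S = 9.5 − 0.18·I_D.
Substituting gives 0.0211·I_D² − 2.71·I_D + 34.6 = 0, with roots I_D = 14.4 or 114 mA.
The root I_D = 114 mA gives V_GS = -11.1 V ≤ V_t, so take I_D = 14.4 mA.
Then V_GS = 6.91 V and V_DS = V_DD − I_D(R_D+R_S) = 19 − 14.4×0.86 = 6.61 V.
Saturation requires V_DS ≥ V_GS − V_t = 4.71 V; 6.61 ≥ 4.71 ✓.

I_D ≈ 14 mA, V_DS ≈ 6.6 V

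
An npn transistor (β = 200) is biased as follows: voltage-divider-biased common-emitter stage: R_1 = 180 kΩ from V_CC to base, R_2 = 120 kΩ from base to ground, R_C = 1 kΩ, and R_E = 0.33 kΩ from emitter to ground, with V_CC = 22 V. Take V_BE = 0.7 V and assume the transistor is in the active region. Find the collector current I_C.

I_C ≈ 12 mA

Thevenize the base divider: V_Th = V_CC·R_2/(R_1+R_2) = 22×120/300 = 8.8 V, R_Th = R_1‖R_2 = 72 kΩ.
Base-emitter loop: V_Th = I_B·R_Th + V_BE + (β+1)I_B·R_E, so I_B = (8.8 − 0.7) / (72 + 201×0.33) = 0.0586 mA.
I_C = β·I_B = 200×0.0586 = 11.7 mA, and I_E = (β+1)I_B = 11.8 mA.
V_CE = V_CC − I_C·R_C − I_E·R_E = 22 − 11.7×1 − 11.8×0.33 = 6.4 V.
V_CE = 6.4 V > 0.2 V confirms active-region operation.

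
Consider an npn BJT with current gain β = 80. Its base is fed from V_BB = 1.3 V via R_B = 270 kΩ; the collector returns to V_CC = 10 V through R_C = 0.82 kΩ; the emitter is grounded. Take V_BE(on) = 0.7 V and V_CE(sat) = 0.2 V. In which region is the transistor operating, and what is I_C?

active; I_C ≈ 0.18 mA

Assume active. Base-emitter loop: I_B = (V_BB − V_BE)/R_B = (1.3 − 0.7)/270 = 0.00222 mA.
I_C = β·I_B = 80×0.00222 = 0.178 mA.
V_CE = V_CC − I_C·R_C = 10 − 0.178×0.82 = 9.85 V > V_CE(sat), so the active-region assumption holds.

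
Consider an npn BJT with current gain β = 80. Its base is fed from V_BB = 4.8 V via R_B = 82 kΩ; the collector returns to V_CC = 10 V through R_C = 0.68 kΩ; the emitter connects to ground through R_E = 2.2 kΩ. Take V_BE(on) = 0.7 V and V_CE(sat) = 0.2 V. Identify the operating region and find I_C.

Assume active. Base-emitter loop: I_B = (V_BB − V_BE)/(R_B + (β+1)R_E) = (4.8 − 0.7)/(82 + 81×2.2) = 0.0158 mA.
I_C = β·I_B = 80×0.0158 = 1.26 mA.
V_CE = V_CC − I_C·R_C − I_E·R_E = 10 − 1.26×0.68 − 1.28×2.2 = 6.33 V > V_CE(sat), so the active-region assumption holds.

active; I_C ≈ 1.3 mA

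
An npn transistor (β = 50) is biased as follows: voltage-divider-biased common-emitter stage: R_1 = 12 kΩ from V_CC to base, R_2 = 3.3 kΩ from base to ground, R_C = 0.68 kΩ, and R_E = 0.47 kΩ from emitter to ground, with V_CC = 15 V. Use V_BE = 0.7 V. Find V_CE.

V_CE ≈ 9.5 V

Thevenize the base divider: V_Th = V_CC·R_2/(R_1+R_2) = 15×3.3/15.3 = 3.24 V, R_Th = R_1‖R_2 = 2.59 kΩ.
Base-emitter loop: V_Th = I_B·R_Th + V_BE + (β+1)I_B·R_E, so I_B = (3.24 − 0.7) / (2.59 + 51×0.47) = 0.0955 mA.
I_C = β·I_B = 50×0.0955 = 4.77 mA, and I_E = (β+1)I_B = 4.87 mA.
V_CE = V_CC − I_C·R_C − I_E·R_E = 15 − 4.77×0.68 − 4.87×0.47 = 9.47 V.
V_CE = 9.47 V > 0.2 V confirms active-region operation.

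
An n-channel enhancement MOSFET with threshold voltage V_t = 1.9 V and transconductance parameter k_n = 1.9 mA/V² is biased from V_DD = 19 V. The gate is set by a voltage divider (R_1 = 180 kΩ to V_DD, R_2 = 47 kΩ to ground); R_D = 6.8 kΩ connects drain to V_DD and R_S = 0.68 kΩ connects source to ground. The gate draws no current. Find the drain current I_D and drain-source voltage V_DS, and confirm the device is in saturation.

I_D ≈ 1.3 mA, V_DS ≈ 9.4 V

V_G = V_DD·R_2/(R_1+R_2) = 19×47/227 = 3.93 V.
Assume saturation: I_D = (k_n/2)(V_GS − V_t)² with V_GS = V_G − I_D·R_S = 3.93 − 0.68·I_D.
Substituting gives 0.439·I_D² − 3.63·I_D + 3.93 = 0, with roots I_D = 1.28 or 6.98 mA.
The root I_D = 6.98 mA gives V_GS = -0.81 V ≤ V_t, so take I_D = 1.28 mA.
Then V_GS = 3.06 V and V_DS = V_DD − I_D(R_D+R_S) = 19 − 1.28×7.48 = 9.41 V.
Saturation requires V_DS ≥ V_GS − V_t = 1.16 V; 9.41 ≥ 1.16 ✓.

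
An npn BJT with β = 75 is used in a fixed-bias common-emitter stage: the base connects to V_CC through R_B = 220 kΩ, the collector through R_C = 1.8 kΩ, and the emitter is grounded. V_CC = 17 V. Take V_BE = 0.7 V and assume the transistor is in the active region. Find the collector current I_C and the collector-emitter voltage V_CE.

Base loop: V_CC = I_B·R_B + V_BE, so I_B = (17 − 0.7)/220 kΩ = 0.0741 mA.
In the active region I_C = β·I_B = 75 × 0.0741 = 5.56 mA.
Collector loop: V_CE = V_CC − I_C·R_C = 17 − 5.56×1.8 = 7 V.
Since V_CE = 7 V > V_CE(sat) ≈ 0.2 V, the transistor is in the active region as assumed.

I_C ≈ 5.6 mA, V_CE ≈ 7 V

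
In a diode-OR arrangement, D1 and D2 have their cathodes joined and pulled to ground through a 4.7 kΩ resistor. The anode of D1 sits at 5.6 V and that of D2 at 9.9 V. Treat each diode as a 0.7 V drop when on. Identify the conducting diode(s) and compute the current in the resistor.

Assume both conduct. Then node N would need to be at both 5.6−0.7 = 4.9 V and 9.9−0.7 = 9.2 V, which is impossible.
Assume only D2 conducts: V_N = 9.9 − 0.7 = 9.2 V, so I_R = 9.2/4.7 = 1.96 mA.
Check D1: its anode-to-cathode voltage is 5.6 − 9.2 = -3.6 V < 0.7 V, so it is off. The assumption is consistent.

Only D2 conducts; I_R ≈ 2 mA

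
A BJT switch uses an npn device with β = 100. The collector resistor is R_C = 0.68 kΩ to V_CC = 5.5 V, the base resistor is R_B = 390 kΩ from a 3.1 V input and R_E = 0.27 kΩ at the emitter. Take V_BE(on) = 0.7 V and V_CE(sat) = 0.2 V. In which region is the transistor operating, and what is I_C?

active; I_C ≈ 0.58 mA

Assume active. Base-emitter loop: I_B = (V_BB − V_BE)/(R_B + (β+1)R_E) = (3.1 − 0.7)/(390 + 101×0.27) = 0.00575 mA.
I_C = β·I_B = 100×0.00575 = 0.575 mA.
V_CE = V_CC − I_C·R_C − I_E·R_E = 5.5 − 0.575×0.68 − 0.581×0.27 = 4.95 V > V_CE(sat), so the active-region assumption holds.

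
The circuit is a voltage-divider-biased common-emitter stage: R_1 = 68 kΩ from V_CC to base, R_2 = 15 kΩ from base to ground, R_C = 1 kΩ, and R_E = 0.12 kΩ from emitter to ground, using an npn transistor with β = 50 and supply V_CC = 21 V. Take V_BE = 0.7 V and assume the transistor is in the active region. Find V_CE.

Thevenize the base divider: V_Th = V_CC·R_2/(R_1+R_2) = 21×15/83 = 3.8 V, R_Th = R_1‖R_2 = 12.3 kΩ.
Base-emitter loop: V_Th = I_B·R_Th + V_BE + (β+1)I_B·R_E, so I_B = (3.8 − 0.7) / (12.3 + 51×0.12) = 0.168 mA.
I_C = β·I_B = 50×0.168 = 8.41 mA, and I_E = (β+1)I_B = 8.57 mA.
V_CE = V_CC − I_C·R_C − I_E·R_E = 21 − 8.41×1 − 8.57×0.12 = 11.6 V.
V_CE = 11.6 V > 0.2 V confirms active-region operation.

V_CE ≈ 12 V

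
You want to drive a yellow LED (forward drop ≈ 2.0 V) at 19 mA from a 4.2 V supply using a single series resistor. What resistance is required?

The resistor drops V_S − V_D = 4.2 − 2.0 = 2.2 V at 19 mA.
R = 2.2 V / 19 mA = 0.116 kΩ.

R ≈ 0.12 kΩ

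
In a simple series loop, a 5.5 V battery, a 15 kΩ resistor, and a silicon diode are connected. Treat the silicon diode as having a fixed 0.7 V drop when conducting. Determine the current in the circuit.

KVL around the loop: 5.5 = V_D + I·R = 0.7 + I × 15 kΩ.
So I = (5.5 − 0.7) / 15 kΩ = 4.8 / 15 = 0.32 mA.

I ≈ 0.32 mA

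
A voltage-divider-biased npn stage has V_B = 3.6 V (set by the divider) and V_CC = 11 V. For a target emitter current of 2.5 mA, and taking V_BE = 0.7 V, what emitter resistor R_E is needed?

V_E = V_B − V_BE = 3.6 − 0.7 = 2.9 V.
R_E = V_E / I_E = 2.9 / 2.5 = 1.16 kΩ.

R_E ≈ 1.2 kΩ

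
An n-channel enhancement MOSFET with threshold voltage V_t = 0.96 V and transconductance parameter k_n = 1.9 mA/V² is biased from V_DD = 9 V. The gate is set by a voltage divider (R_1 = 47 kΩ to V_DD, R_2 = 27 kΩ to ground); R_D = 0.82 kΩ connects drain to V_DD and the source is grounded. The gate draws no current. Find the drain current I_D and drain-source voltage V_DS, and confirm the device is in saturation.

V_G = V_DD·R_2/(R_1+R_2) = 9×27/74 = 3.28 V. With the source grounded, V_GS = V_G = 3.28 V.
Assume saturation: I_D = (k_n/2)(V_GS − V_t)² = (1.9/2)×(3.28 − 0.96)² = 0.95×2.32² = 5.13 mA.
V_DS = V_DD − I_D·R_D = 9 − 5.13×0.82 = 4.79 V.
Saturation requires V_DS ≥ V_GS − V_t = 2.32 V; 4.79 ≥ 2.32 ✓.

I_D ≈ 5.1 mA, V_DS ≈ 4.8 V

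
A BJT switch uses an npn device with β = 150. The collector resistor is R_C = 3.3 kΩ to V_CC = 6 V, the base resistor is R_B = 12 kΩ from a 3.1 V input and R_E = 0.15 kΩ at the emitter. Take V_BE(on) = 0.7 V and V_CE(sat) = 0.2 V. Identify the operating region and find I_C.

saturation; I_C ≈ 1.7 mA

Assume active: I_B = (3.1 − 0.7)/(12 + 151×0.15) = 0.0693 mA, I_C = β·I_B = 10.4 mA.
Then V_CE = 6 − 10.4×3.3 − 10.5×0.15 = -29.9 V < 0.2 V — the active assumption fails.
Re-solve with V_CE = 0.2 V. KCL at the emitter: V_E/R_E = (V_BB−0.7−V_E)/R_B + (V_CC−0.2−V_E)/R_C, giving V_E = 0.278 V.
I_C = (V_CC − 0.2 − V_E)/R_C = (5.8 − 0.278)/3.3 = 1.67 mA.
Check: I_B = (2.4 − 0.278)/12 = 0.177 mA, and β·I_B = 26.5 mA > I_C, confirming saturation.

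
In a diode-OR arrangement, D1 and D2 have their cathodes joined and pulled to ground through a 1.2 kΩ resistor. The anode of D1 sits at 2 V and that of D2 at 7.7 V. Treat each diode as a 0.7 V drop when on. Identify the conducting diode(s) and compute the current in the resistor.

Only D2 conducts; I_R ≈ 5.8 mA

Assume both conduct. Then node N would need to be at both 2−0.7 = 1.3 V and 7.7−0.7 = 7 V, which is impossible.
Assume only D2 conducts: V_N = 7.7 − 0.7 = 7 V, so I_R = 7/1.2 = 5.83 mA.
Check D1: its anode-to-cathode voltage is 2 − 7 = -5 V < 0.7 V, so it is off. The assumption is consistent.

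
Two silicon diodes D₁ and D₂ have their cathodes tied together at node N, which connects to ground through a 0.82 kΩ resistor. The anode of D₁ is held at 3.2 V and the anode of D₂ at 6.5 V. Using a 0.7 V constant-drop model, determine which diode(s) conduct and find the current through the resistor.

Assume both conduct. Then node N would need to be at both 3.2−0.7 = 2.5 V and 6.5−0.7 = 5.8 V, which is impossible.
Assume only D₂ conducts: V_N = 6.5 − 0.7 = 5.8 V, so I_R = 5.8/0.82 = 7.07 mA.
Check D₁: its anode-to-cathode voltage is 3.2 − 5.8 = -2.6 V < 0.7 V, so it is off. The assumption is consistent.

Only D₂ conducts; I_R ≈ 7.1 mA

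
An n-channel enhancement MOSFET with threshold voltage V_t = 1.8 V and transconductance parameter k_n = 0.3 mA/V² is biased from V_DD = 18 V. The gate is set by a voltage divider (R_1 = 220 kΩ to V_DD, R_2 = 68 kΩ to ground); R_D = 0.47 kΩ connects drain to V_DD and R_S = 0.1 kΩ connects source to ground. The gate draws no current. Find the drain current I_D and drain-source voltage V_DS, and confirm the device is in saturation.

V_G = V_DD·R_2/(R_1+R_2) = 18×68/288 = 4.25 V.
Assume saturation: I_D = (k_n/2)(V_GS − V_t)² with V_GS = V_G − I_D·R_S = 4.25 − 0.1·I_D.
Substituting gives 0.0015·I_D² − 1.07·I_D + 0.9 = 0, with roots I_D = 0.84 or 715 mA.
The root I_D = 715 mA gives V_GS = -67.2 V ≤ V_t, so take I_D = 0.84 mA.
Then V_GS = 4.17 V and V_DS = V_DD − I_D(R_D+R_S) = 18 − 0.84×0.57 = 17.5 V.
Saturation requires V_DS ≥ V_GS − V_t = 2.37 V; 17.5 ≥ 2.37 ✓.

I_D ≈ 0.84 mA, V_DS ≈ 18 V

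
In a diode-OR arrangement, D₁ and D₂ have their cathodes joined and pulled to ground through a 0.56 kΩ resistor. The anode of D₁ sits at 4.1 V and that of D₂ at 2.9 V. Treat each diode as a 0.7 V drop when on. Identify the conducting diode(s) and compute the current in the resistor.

Assume both conduct. Then node N would need to be at both 4.1−0.7 = 3.4 V and 2.9−0.7 = 2.2 V, which is impossible.
Assume only D₁ conducts: V_N = 4.1 − 0.7 = 3.4 V, so I_R = 3.4/0.56 = 6.07 mA.
Check D₂: its anode-to-cathode voltage is 2.9 − 3.4 = -0.5 V < 0.7 V, so it is off. The assumption is consistent.

Only D₁ conducts; I_R ≈ 6.1 mA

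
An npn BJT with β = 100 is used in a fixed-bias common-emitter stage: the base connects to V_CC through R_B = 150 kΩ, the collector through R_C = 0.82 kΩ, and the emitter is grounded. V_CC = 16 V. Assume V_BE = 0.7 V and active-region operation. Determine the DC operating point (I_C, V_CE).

Base loop: V_CC = I_B·R_B + V_BE, so I_B = (16 − 0.7)/150 kΩ = 0.102 mA.
In the active region I_C = β·I_B = 100 × 0.102 = 10.2 mA.
Collector loop: V_CE = V_CC − I_C·R_C = 16 − 10.2×0.82 = 7.64 V.
Since V_CE = 7.64 V > V_CE(sat) ≈ 0.2 V, the transistor is in the active region as assumed.

I_C ≈ 10 mA, V_CE ≈ 7.6 V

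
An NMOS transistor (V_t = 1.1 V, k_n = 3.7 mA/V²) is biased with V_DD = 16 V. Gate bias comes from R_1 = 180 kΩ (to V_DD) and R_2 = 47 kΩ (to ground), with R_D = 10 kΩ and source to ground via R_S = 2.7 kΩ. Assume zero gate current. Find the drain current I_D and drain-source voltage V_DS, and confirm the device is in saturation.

V_G = V_DD·R_2/(R_1+R_2) = 16×47/227 = 3.31 V.
Assume saturation: I_D = (k_n/2)(V_GS − V_t)² with V_GS = V_G − I_D·R_S = 3.31 − 2.7·I_D.
Substituting gives 13.5·I_D² − 23.1·I_D + 9.06 = 0, with roots I_D = 0.607 or 1.11 mA.
The root I_D = 1.11 mA gives V_GS = 0.327 V ≤ V_t, so take I_D = 0.607 mA.
Then V_GS = 1.67 V and V_DS = V_DD − I_D(R_D+R_S) = 16 − 0.607×12.7 = 8.29 V.
Saturation requires V_DS ≥ V_GS − V_t = 0.573 V; 8.29 ≥ 0.573 ✓.

I_D ≈ 0.61 mA, V_DS ≈ 8.3 V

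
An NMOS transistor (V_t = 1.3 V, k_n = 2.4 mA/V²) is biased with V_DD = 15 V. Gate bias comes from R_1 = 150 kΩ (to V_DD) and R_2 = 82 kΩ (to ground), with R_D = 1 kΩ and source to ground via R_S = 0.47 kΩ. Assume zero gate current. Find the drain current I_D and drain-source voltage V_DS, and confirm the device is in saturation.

I_D ≈ 4.4 mA, V_DS ≈ 8.5 V

V_G = V_DD·R_2/(R_1+R_2) = 15×82/232 = 5.3 V.
Assume saturation: I_D = (k_n/2)(V_GS − V_t)² with V_GS = V_G − I_D·R_S = 5.3 − 0.47·I_D.
Substituting gives 0.265·I_D² − 5.51·I_D + 19.2 = 0, with roots I_D = 4.43 or 16.4 mA.
The root I_D = 16.4 mA gives V_GS = -2.39 V ≤ V_t, so take I_D = 4.43 mA.
Then V_GS = 3.22 V and V_DS = V_DD − I_D(R_D+R_S) = 15 − 4.43×1.47 = 8.49 V.
Saturation requires V_DS ≥ V_GS − V_t = 1.92 V; 8.49 ≥ 1.92 ✓.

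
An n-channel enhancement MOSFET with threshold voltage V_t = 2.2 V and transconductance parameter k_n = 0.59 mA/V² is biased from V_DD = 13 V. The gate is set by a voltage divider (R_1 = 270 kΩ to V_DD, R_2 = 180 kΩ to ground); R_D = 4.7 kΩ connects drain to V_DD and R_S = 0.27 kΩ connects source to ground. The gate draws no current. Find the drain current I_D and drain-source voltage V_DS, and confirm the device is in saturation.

I_D ≈ 1.8 mA, V_DS ≈ 3.8 V

V_G = V_DD·R_2/(R_1+R_2) = 13×180/450 = 5.2 V.
Assume saturation: I_D = (k_n/2)(V_GS − V_t)² with V_GS = V_G − I_D·R_S = 5.2 − 0.27·I_D.
Substituting gives 0.0215·I_D² − 1.48·I_D + 2.66 = 0, with roots I_D = 1.85 or 66.9 mA.
The root I_D = 66.9 mA gives V_GS = -12.9 V ≤ V_t, so take I_D = 1.85 mA.
Then V_GS = 4.7 V and V_DS = V_DD − I_D(R_D+R_S) = 13 − 1.85×4.97 = 3.83 V.
Saturation requires V_DS ≥ V_GS − V_t = 2.5 V; 3.83 ≥ 2.5 ✓.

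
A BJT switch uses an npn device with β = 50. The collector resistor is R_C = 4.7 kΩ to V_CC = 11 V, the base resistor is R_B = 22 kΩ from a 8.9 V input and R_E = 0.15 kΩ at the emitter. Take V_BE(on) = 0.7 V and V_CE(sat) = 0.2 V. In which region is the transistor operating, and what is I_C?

saturation; I_C ≈ 2.2 mA

Assume active: I_B = (8.9 − 0.7)/(22 + 51×0.15) = 0.277 mA, I_C = β·I_B = 13.8 mA.
Then V_CE = 11 − 13.8×4.7 − 14.1×0.15 = -56.1 V < 0.2 V — the active assumption fails.
Re-solve with V_CE = 0.2 V. KCL at the emitter: V_E/R_E = (V_BB−0.7−V_E)/R_B + (V_CC−0.2−V_E)/R_C, giving V_E = 0.386 V.
I_C = (V_CC − 0.2 − V_E)/R_C = (10.8 − 0.386)/4.7 = 2.22 mA.
Check: I_B = (8.2 − 0.386)/22 = 0.355 mA, and β·I_B = 17.8 mA > I_C, confirming saturation.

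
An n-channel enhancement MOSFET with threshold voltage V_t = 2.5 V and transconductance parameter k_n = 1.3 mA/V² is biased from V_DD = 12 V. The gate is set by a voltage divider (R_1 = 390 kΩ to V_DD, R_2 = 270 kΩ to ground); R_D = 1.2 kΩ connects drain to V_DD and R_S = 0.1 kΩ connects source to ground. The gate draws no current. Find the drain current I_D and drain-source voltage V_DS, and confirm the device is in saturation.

I_D ≈ 2.9 mA, V_DS ≈ 8.2 V

V_G = V_DD·R_2/(R_1+R_2) = 12×270/660 = 4.91 V.
Assume saturation: I_D = (k_n/2)(V_GS − V_t)² with V_GS = V_G − I_D·R_S = 4.91 − 0.1·I_D.
Substituting gives 0.0065·I_D² − 1.31·I_D + 3.77 = 0, with roots I_D = 2.91 or 199 mA.
The root I_D = 199 mA gives V_GS = -15 V ≤ V_t, so take I_D = 2.91 mA.
Then V_GS = 4.62 V and V_DS = V_DD − I_D(R_D+R_S) = 12 − 2.91×1.3 = 8.21 V.
Saturation requires V_DS ≥ V_GS − V_t = 2.12 V; 8.21 ≥ 2.12 ✓.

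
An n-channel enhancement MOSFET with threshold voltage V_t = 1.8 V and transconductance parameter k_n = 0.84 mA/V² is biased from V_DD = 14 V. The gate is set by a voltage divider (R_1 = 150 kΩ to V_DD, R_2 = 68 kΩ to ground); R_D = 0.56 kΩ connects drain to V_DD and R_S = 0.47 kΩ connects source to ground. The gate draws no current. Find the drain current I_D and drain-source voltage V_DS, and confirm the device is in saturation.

I_D ≈ 1.5 mA, V_DS ≈ 12 V

V_G = V_DD·R_2/(R_1+R_2) = 14×68/218 = 4.37 V.
Assume saturation: I_D = (k_n/2)(V_GS − V_t)² with V_GS = V_G − I_D·R_S = 4.37 − 0.47·I_D.
Substituting gives 0.0928·I_D² − 2.01·I_D + 2.77 = 0, with roots I_D = 1.47 or 20.2 mA.
The root I_D = 20.2 mA gives V_GS = -5.14 V ≤ V_t, so take I_D = 1.47 mA.
Then V_GS = 3.67 V and V_DS = V_DD − I_D(R_D+R_S) = 14 − 1.47×1.03 = 12.5 V.
Saturation requires V_DS ≥ V_GS − V_t = 1.87 V; 12.5 ≥ 1.87 ✓.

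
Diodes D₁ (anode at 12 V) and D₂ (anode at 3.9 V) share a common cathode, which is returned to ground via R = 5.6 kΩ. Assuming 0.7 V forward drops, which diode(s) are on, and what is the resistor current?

Only D₁ conducts; I_R ≈ 2 mA

Assume both conduct. Then node N would need to be at both 12−0.7 = 11.3 V and 3.9−0.7 = 3.2 V, which is impossible.
Assume only D₁ conducts: V_N = 12 − 0.7 = 11.3 V, so I_R = 11.3/5.6 = 2.02 mA.
Check D₂: its anode-to-cathode voltage is 3.9 − 11.3 = -7.4 V < 0.7 V, so it is off. The assumption is consistent.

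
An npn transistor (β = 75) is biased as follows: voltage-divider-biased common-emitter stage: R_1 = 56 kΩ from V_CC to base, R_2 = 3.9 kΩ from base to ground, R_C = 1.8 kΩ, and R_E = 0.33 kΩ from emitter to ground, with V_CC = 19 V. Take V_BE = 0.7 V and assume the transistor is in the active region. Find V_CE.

Thevenize the base divider: V_Th = V_CC·R_2/(R_1+R_2) = 19×3.9/59.9 = 1.24 V, R_Th = R_1‖R_2 = 3.65 kΩ.
Base-emitter loop: V_Th = I_B·R_Th + V_BE + (β+1)I_B·R_E, so I_B = (1.24 − 0.7) / (3.65 + 76×0.33) = 0.0187 mA.
I_C = β·I_B = 75×0.0187 = 1.4 mA, and I_E = (β+1)I_B = 1.42 mA.
V_CE = V_CC − I_C·R_C − I_E·R_E = 19 − 1.4×1.8 − 1.42×0.33 = 16 V.
V_CE = 16 V > 0.2 V confirms active-region operation.

V_CE ≈ 16 V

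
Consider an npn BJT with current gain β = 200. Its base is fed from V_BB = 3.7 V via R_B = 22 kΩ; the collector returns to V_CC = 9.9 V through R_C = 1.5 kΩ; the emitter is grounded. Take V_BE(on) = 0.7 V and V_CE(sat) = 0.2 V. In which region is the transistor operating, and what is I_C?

saturation; I_C ≈ 6.5 mA

Assume active: I_B = (3.7 − 0.7)/22 = 0.136 mA, giving I_C = β·I_B = 27.3 mA.
But then V_CE = 9.9 − 27.3×1.5 = -31 V < V_CE(sat) = 0.2 V — impossible in the active region.
So the transistor is saturated. With V_CE = 0.2 V, I_C = (V_CC − 0.2)/R_C = 9.7/1.5 = 6.47 mA.
Check: β·I_B = 27.3 mA > I_C = 6.47 mA, confirming saturation.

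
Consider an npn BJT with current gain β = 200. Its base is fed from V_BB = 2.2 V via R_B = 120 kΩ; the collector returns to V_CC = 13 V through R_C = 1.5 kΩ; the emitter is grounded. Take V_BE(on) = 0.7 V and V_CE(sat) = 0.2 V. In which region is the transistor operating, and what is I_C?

active; I_C ≈ 2.5 mA

Assume active. Base-emitter loop: I_B = (V_BB − V_BE)/R_B = (2.2 − 0.7)/120 = 0.0125 mA.
I_C = β·I_B = 200×0.0125 = 2.5 mA.
V_CE = V_CC − I_C·R_C = 13 − 2.5×1.5 = 9.25 V > V_CE(sat), so the active-region assumption holds.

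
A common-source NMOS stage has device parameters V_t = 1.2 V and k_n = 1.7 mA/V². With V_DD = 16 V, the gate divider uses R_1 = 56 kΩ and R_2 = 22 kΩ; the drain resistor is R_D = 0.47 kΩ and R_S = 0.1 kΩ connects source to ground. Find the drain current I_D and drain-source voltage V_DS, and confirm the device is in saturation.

V_G = V_DD·R_2/(R_1+R_2) = 16×22/78 = 4.51 V.
Assume saturation: I_D = (k_n/2)(V_GS − V_t)² with V_GS = V_G − I_D·R_S = 4.51 − 0.1·I_D.
Substituting gives 0.0085·I_D² − 1.56·I_D + 9.33 = 0, with roots I_D = 6.18 or 178 mA.
The root I_D = 178 mA gives V_GS = -13.3 V ≤ V_t, so take I_D = 6.18 mA.
Then V_GS = 3.9 V and V_DS = V_DD − I_D(R_D+R_S) = 16 − 6.18×0.57 = 12.5 V.
Saturation requires V_DS ≥ V_GS − V_t = 2.7 V; 12.5 ≥ 2.7 ✓.

I_D ≈ 6.2 mA, V_DS ≈ 12 V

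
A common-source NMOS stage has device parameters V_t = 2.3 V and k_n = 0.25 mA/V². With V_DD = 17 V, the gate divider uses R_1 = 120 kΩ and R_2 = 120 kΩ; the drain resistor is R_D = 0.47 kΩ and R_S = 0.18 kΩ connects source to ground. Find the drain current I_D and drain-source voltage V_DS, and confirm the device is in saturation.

V_G = V_DD·R_2/(R_1+R_2) = 17×120/240 = 8.5 V.
Assume saturation: I_D = (k_n/2)(V_GS − V_t)² with V_GS = V_G − I_D·R_S = 8.5 − 0.18·I_D.
Substituting gives 0.00405·I_D² − 1.28·I_D + 4.81 = 0, with roots I_D = 3.8 or 312 mA.
The root I_D = 312 mA gives V_GS = -47.7 V ≤ V_t, so take I_D = 3.8 mA.
Then V_GS = 7.82 V and V_DS = V_DD − I_D(R_D+R_S) = 17 − 3.8×0.65 = 14.5 V.
Saturation requires V_DS ≥ V_GS − V_t = 5.52 V; 14.5 ≥ 5.52 ✓.

I_D ≈ 3.8 mA, V_DS ≈ 15 V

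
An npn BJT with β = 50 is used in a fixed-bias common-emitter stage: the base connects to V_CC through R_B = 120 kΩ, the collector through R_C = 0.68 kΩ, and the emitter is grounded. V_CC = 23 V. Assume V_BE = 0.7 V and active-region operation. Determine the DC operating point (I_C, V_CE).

I_C ≈ 9.3 mA, V_CE ≈ 17 V

Base loop: V_CC = I_B·R_B + V_BE, so I_B = (23 − 0.7)/120 kΩ = 0.186 mA.
In the active region I_C = β·I_B = 50 × 0.186 = 9.29 mA.
Collector loop: V_CE = V_CC − I_C·R_C = 23 − 9.29×0.68 = 16.7 V.
Since V_CE = 16.7 V > V_CE(sat) ≈ 0.2 V, the transistor is in the active region as assumed.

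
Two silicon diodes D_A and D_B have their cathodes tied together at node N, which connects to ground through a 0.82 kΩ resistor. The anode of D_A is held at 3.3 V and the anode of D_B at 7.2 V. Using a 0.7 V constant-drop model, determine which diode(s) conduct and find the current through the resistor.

Assume both conduct. Then node N would need to be at both 3.3−0.7 = 2.6 V and 7.2−0.7 = 6.5 V, which is impossible.
Assume only D_B conducts: V_N = 7.2 − 0.7 = 6.5 V, so I_R = 6.5/0.82 = 7.93 mA.
Check D_A: its anode-to-cathode voltage is 3.3 − 6.5 = -3.2 V < 0.7 V, so it is off. The assumption is consistent.

Only D_B conducts; I_R ≈ 7.9 mA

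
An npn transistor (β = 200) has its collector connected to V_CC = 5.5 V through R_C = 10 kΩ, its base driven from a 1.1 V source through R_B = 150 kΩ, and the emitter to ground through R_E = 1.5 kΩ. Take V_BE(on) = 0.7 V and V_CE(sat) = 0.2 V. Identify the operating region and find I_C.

Assume active. Base-emitter loop: I_B = (V_BB − V_BE)/(R_B + (β+1)R_E) = (1.1 − 0.7)/(150 + 201×1.5) = 0.000886 mA.
I_C = β·I_B = 200×0.000886 = 0.177 mA.
V_CE = V_CC − I_C·R_C − I_E·R_E = 5.5 − 0.177×10 − 0.178×1.5 = 3.46 V > V_CE(sat), so the active-region assumption holds.

active; I_C ≈ 0.18 mA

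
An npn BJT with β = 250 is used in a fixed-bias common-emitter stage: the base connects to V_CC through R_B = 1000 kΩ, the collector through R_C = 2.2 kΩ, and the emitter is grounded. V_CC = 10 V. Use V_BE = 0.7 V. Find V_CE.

V_CE ≈ 4.9 V

Base loop: V_CC = I_B·R_B + V_BE, so I_B = (10 − 0.7)/1000 kΩ = 0.0093 mA.
In the active region I_C = β·I_B = 250 × 0.0093 = 2.33 mA.
Collector loop: V_CE = V_CC − I_C·R_C = 10 − 2.33×2.2 = 4.88 V.
Since V_CE = 4.88 V > V_CE(sat) ≈ 0.2 V, the transistor is in the active region as assumed.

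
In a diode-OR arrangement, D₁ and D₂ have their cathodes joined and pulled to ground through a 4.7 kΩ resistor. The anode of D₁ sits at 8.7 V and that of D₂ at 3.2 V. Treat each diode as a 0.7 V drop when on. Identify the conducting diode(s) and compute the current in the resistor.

Only D₁ conducts; I_R ≈ 1.7 mA

Assume both conduct. Then node N would need to be at both 8.7−0.7 = 8 V and 3.2−0.7 = 2.5 V, which is impossible.
Assume only D₁ conducts: V_N = 8.7 − 0.7 = 8 V, so I_R = 8/4.7 = 1.7 mA.
Check D₂: its anode-to-cathode voltage is 3.2 − 8 = -4.8 V < 0.7 V, so it is off. The assumption is consistent.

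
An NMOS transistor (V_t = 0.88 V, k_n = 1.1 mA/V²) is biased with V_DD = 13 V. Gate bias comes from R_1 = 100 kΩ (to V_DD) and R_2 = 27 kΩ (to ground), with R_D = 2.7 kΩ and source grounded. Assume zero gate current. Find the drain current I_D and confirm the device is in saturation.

V_G = V_DD·R_2/(R_1+R_2) = 13×27/127 = 2.76 V. With the source grounded, V_GS = V_G = 2.76 V.
Assume saturation: I_D = (k_n/2)(V_GS − V_t)² = (1.1/2)×(2.76 − 0.88)² = 0.55×1.88² = 1.95 mA.
V_DS = V_DD − I_D·R_D = 13 − 1.95×2.7 = 7.73 V.
Saturation requires V_DS ≥ V_GS − V_t = 1.88 V; 7.73 ≥ 1.88 ✓.

I_D ≈ 2 mA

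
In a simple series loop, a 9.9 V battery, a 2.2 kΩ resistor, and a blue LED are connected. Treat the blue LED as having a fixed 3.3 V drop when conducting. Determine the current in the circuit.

I ≈ 3 mA

KVL around the loop: 9.9 = V_D + I·R = 3.3 + I × 2.2 kΩ.
So I = (9.9 − 3.3) / 2.2 kΩ = 6.6 / 2.2 = 3 mA.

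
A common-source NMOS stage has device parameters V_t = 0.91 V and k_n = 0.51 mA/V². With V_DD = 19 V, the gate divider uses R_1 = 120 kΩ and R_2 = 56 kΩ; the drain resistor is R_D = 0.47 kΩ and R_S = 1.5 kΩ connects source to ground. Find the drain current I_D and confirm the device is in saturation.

I_D ≈ 1.7 mA

V_G = V_DD·R_2/(R_1+R_2) = 19×56/176 = 6.05 V.
Assume saturation: I_D = (k_n/2)(V_GS − V_t)² with V_GS = V_G − I_D·R_S = 6.05 − 1.5·I_D.
Substituting gives 0.574·I_D² − 4.93·I_D + 6.73 = 0, with roots I_D = 1.7 or 6.89 mA.
The root I_D = 6.89 mA gives V_GS = -4.29 V ≤ V_t, so take I_D = 1.7 mA.
Then V_GS = 3.49 V and V_DS = V_DD − I_D(R_D+R_S) = 19 − 1.7×1.97 = 15.6 V.
Saturation requires V_DS ≥ V_GS − V_t = 2.58 V; 15.6 ≥ 2.58 ✓.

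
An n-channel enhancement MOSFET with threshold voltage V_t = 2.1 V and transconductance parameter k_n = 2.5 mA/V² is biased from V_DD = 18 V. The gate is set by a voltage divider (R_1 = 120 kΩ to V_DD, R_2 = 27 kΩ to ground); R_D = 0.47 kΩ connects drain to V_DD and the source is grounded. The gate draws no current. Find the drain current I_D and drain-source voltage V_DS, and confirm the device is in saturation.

I_D ≈ 1.8 mA, V_DS ≈ 17 V

V_G = V_DD·R_2/(R_1+R_2) = 18×27/147 = 3.31 V. With the source grounded, V_GS = V_G = 3.31 V.
Assume saturation: I_D = (k_n/2)(V_GS − V_t)² = (2.5/2)×(3.31 − 2.1)² = 1.25×1.21² = 1.82 mA.
V_DS = V_DD − I_D·R_D = 18 − 1.82×0.47 = 17.1 V.
Saturation requires V_DS ≥ V_GS − V_t = 1.21 V; 17.1 ≥ 1.21 ✓.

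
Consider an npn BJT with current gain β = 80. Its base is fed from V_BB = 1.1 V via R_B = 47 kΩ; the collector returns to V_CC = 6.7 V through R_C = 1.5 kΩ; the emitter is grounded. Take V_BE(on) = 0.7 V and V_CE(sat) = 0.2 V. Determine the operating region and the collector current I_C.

Assume active. Base-emitter loop: I_B = (V_BB − V_BE)/R_B = (1.1 − 0.7)/47 = 0.00851 mA.
I_C = β·I_B = 80×0.00851 = 0.681 mA.
V_CE = V_CC − I_C·R_C = 6.7 − 0.681×1.5 = 5.68 V > V_CE(sat), so the active-region assumption holds.

active; I_C ≈ 0.68 mA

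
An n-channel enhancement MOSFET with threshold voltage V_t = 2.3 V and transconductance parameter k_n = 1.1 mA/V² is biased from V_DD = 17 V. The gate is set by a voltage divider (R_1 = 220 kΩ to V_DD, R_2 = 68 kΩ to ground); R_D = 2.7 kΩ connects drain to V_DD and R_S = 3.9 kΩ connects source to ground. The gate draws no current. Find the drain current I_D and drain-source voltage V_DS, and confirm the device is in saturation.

V_G = V_DD·R_2/(R_1+R_2) = 17×68/288 = 4.01 V.
Assume saturation: I_D = (k_n/2)(V_GS − V_t)² with V_GS = V_G − I_D·R_S = 4.01 − 3.9·I_D.
Substituting gives 8.37·I_D² − 8.35·I_D + 1.62 = 0, with roots I_D = 0.262 or 0.736 mA.
The root I_D = 0.736 mA gives V_GS = 1.14 V ≤ V_t, so take I_D = 0.262 mA.
Then V_GS = 2.99 V and V_DS = V_DD − I_D(R_D+R_S) = 17 − 0.262×6.6 = 15.3 V.
Saturation requires V_DS ≥ V_GS − V_t = 0.691 V; 15.3 ≥ 0.691 ✓.

I_D ≈ 0.26 mA, V_DS ≈ 15 V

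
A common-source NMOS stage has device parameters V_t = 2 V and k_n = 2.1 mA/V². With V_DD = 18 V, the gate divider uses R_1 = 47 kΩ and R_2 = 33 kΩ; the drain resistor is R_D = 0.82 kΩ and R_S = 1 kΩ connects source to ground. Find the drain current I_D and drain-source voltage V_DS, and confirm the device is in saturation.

I_D ≈ 3.6 mA, V_DS ≈ 11 V

V_G = V_DD·R_2/(R_1+R_2) = 18×33/80 = 7.42 V.
Assume saturation: I_D = (k_n/2)(V_GS − V_t)² with V_GS = V_G − I_D·R_S = 7.42 − 1·I_D.
Substituting gives 1.05·I_D² − 12.4·I_D + 30.9 = 0, with roots I_D = 3.58 or 8.22 mA.
The root I_D = 8.22 mA gives V_GS = -0.799 V ≤ V_t, so take I_D = 3.58 mA.
Then V_GS = 3.85 V and V_DS = V_DD − I_D(R_D+R_S) = 18 − 3.58×1.82 = 11.5 V.
Saturation requires V_DS ≥ V_GS − V_t = 1.85 V; 11.5 ≥ 1.85 ✓.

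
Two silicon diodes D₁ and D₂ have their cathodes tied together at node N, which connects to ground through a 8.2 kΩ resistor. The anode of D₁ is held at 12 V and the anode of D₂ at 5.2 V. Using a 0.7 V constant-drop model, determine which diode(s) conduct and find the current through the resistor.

Assume both conduct. Then node N would need to be at both 12−0.7 = 11.3 V and 5.2−0.7 = 4.5 V, which is impossible.
Assume only D₁ conducts: V_N = 12 − 0.7 = 11.3 V, so I_R = 11.3/8.2 = 1.38 mA.
Check D₂: its anode-to-cathode voltage is 5.2 − 11.3 = -6.1 V < 0.7 V, so it is off. The assumption is consistent.

Only D₁ conducts; I_R ≈ 1.4 mA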